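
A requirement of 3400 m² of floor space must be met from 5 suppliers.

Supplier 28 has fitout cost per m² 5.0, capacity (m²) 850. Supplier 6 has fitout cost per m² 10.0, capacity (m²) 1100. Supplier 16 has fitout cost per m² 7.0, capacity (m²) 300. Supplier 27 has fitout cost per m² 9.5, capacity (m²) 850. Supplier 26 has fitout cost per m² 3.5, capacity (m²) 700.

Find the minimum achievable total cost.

Cheapest first:
Supplier 26 (3.5): use full 700 — 2700 m² to go.
Take 850 from Supplier 28 at 5.0 — need 1850 more.
Take 300 from Supplier 16 at 7.0 — need 1550 more.
Supplier 27 at 9.5: take all 850 m² — 700 still needed.
Supplier 6 at 10.0: take 700 of its 1100 — requirement met.
Cost = 700×3.5 + 850×5.0 + 300×7.0 + 850×9.5 + 700×10.0 = 23875.

23875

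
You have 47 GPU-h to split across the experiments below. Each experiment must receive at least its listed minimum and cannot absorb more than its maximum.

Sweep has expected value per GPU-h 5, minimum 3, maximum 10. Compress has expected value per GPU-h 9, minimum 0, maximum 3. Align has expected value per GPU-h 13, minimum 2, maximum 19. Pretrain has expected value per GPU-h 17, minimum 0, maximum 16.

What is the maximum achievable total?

591

Meeting every minimum uses 3+0+2+0 = 5 GPU-h, leaving 42.
Highest expected value per GPU-h first: Pretrain 17 > Align 13 > Compress 9 > Sweep 5.
Pretrain: +16 to 16 (cap) — 26 left.
Align takes 17 more to reach its cap of 19 — 9 left.
Compress takes 3 more to reach its cap of 3 — 6 left.
Only 6 left; Sweep takes them to reach 9.
Total = 5×9 + 9×3 + 13×19 + 17×16 = 591.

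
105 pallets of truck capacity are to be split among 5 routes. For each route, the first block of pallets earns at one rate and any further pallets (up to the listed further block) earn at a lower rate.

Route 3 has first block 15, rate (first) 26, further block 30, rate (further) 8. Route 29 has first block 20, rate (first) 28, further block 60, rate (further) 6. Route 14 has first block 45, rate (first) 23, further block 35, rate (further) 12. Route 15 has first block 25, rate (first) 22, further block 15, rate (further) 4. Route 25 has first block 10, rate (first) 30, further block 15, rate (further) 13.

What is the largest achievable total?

Order all 10 blocks by rate: Route 25/T1 30 > Route 29/T1 28 > Route 3/T1 26 > Route 14/T1 23 > Route 15/T1 22 > Route 25/T2 13 > Route 14/T2 12 > Route 3/T2 8 > Route 29/T2 6 > Route 15/T2 4.
Fill Route 25 T1 block (10 at 30) → 95 left.
Route 29/T1 (28): +20 → 75 left.
Route 3 T1 at 26: fill all 15 → 60 left.
Route 14 T1 at 23: fill all 45 → 15 left.
Route 15/T1: +15 of 25 at 22; pool empty.
Total = 30×10 + 28×20 + 26×15 + 23×45 + 22×15 = 2615.

2615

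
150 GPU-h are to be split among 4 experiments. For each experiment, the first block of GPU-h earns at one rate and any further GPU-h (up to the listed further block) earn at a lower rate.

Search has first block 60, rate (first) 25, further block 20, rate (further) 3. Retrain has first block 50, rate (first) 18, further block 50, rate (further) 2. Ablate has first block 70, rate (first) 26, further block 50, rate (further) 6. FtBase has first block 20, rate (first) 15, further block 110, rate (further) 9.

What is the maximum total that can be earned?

Treat each block as its own option and order by rate: Ablate/tier1 26 > Search/tier1 25 > Retrain/tier1 18 > FtBase/tier1 15 > FtBase/tier2 9 > Ablate/tier2 6 > Search/tier2 3 > Retrain/tier2 2.
Ablate tier1 at 26: fill all 70 → 80 left.
Search/tier1 (25): +60 → 20 left.
Retrain tier1 at 18: only 20 left, fill 20.
Total = 26×70 + 25×60 + 18×20 = 3680.

3680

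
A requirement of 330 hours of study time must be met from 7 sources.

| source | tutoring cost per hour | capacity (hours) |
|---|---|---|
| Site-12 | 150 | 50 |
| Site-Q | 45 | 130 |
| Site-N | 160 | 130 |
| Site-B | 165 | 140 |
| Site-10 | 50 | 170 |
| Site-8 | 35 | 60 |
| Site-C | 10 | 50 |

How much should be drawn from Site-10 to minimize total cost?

90

Use sources in increasing cost order.
Site-C at 10: take all 50 hours — 280 still needed.
Site-8 at 35: take all 60 hours — 220 still needed.
Take 130 from Site-Q at 45 — need 90 more.
Site-10 at 50: take 90 of its 170 — requirement met.
Site-12, Site-N, Site-B: unused.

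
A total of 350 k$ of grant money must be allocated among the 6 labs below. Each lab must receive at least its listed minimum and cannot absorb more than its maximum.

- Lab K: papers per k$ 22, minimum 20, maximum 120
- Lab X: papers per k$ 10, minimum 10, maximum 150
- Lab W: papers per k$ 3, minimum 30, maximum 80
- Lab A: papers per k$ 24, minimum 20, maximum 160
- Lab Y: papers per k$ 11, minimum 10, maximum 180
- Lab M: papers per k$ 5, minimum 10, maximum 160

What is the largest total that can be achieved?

Meeting every minimum uses 20+10+30+20+10+10 = 100 k$, leaving 250.
Rank by papers per k$: Lab A 24 > Lab K 22 > Lab Y 11 > Lab X 10 > Lab M 5 > Lab W 3.
Lab A: +140 to 160 (cap) ; 110 left.
Lab K: +100 to 120 (cap) ; 10 left.
Lab Y has room for 170 more but only 10 remain, so it gets 20.
Total = 22×120 + 10×10 + 3×30 + 24×160 + 11×20 + 5×10 = 6940.

6940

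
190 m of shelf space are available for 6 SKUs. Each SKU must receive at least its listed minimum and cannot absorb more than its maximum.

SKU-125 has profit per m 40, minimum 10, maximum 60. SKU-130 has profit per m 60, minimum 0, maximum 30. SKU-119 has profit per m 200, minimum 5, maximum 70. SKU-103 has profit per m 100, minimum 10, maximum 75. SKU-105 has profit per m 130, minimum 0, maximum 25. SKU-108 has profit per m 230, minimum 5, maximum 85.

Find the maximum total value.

36900

Meeting every minimum uses 10+0+5+10+0+5 = 30 m, leaving 160.
Order the SKUs by profit per m: SKU-108 230 > SKU-119 200 > SKU-105 130 > SKU-103 100 > SKU-130 60 > SKU-125 40.
SKU-108: +80 to 85 (cap) ; 80 left.
SKU-119: +65 to 70 (cap) ; 15 left.
SKU-105 has room for 25 more but only 15 remain, so it gets 15.
Total = 40×10 + 200×70 + 100×10 + 130×15 + 230×85 = 36900.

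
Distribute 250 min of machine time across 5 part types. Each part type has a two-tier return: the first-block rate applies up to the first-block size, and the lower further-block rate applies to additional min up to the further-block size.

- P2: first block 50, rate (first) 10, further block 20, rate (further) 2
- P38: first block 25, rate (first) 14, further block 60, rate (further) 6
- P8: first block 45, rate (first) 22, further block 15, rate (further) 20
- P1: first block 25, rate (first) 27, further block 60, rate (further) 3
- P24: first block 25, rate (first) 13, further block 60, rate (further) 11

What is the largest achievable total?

3830

Rank every tier by rate: P1/T1 27 > P8/T1 22 > P8/T2 20 > P38/T1 14 > P24/T1 13 > P24/T2 11 > P2/T1 10 > P38/T2 6 > P1/T2 3 > P2/T2 2.
P1/T1 (27): +25 — 225 left.
Fill P8 T1 block (45 at 22) — 180 left.
P8 T2 at 20: fill all 15 — 165 left.
P38 T1 at 14: fill all 25 — 140 left.
P24 T1 at 13: fill all 25 — 115 left.
P24/T2 (11): +60 — 55 left.
P2/T1 (10): +50 — 5 left.
5 remain; put them into P38 T2 at 6.
Total = 27×25 + 22×45 + 20×15 + 14×25 + 13×25 + 11×60 + 10×50 + 6×5 = 3830.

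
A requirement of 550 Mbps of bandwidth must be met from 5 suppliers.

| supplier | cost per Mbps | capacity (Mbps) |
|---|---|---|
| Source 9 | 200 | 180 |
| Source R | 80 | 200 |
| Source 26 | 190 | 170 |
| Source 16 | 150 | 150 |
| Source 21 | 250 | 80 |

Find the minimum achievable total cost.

76800

Fill from the cheapest supplier first.
Source R (80): use full 200 → 350 Mbps to go.
Take 150 from Source 16 at 150 → need 200 more.
Source 26 (190): use full 170 → 30 Mbps to go.
Source 9 at 200: take 30 of its 180 → requirement met.
Source 21: unused.
Cost = 200×80 + 150×150 + 170×190 + 30×200 = 76800.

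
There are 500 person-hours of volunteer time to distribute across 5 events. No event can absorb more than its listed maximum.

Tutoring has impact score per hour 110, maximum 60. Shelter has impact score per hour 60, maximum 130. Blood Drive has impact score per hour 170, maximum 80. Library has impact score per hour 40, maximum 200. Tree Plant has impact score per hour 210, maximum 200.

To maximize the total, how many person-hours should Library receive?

Rank by impact score per hour: Tree Plant 210 > Blood Drive 170 > Tutoring 110 > Shelter 60 > Library 40.
Give Tree Plant 200 to hit its cap of 200 → 300 left.
Blood Drive: +80 to 80 (cap) → 220 left.
Tutoring takes 60 to reach its cap of 60 → 160 left.
Shelter takes 130 to reach its cap of 130 → 30 left.
Only 30 left; Library takes them to reach 30.

30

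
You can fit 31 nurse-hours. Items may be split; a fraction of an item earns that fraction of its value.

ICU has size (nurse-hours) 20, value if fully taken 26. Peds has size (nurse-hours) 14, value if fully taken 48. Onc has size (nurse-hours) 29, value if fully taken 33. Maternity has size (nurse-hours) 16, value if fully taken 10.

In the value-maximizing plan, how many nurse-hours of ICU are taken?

17

Best value per unit of size first: Peds 48/14≈3.43, ICU 26/20≈1.3, Onc 33/29≈1.14, Maternity 10/16≈0.625.
Take all of Peds (14 nurse-hours, value 48) → 17 nurse-hours left.
17 nurse-hours left: a 17/20 share of ICU gives 26×17/20 = 22.1.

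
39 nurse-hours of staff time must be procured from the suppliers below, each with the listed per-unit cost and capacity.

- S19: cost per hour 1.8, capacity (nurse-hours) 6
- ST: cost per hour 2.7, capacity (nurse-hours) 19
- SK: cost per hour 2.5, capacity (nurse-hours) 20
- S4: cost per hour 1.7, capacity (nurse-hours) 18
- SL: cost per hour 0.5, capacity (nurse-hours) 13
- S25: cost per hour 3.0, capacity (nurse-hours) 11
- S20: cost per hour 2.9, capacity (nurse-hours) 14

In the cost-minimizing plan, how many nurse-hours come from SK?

2

Fill from the cheapest supplier first.
Take 13 from SL at 0.5 ; need 26 more.
S4 (1.7): use full 18 ; 8 nurse-hours to go.
S19 (1.8): use full 6 ; 2 nurse-hours to go.
Take 2 from SK at 2.5 to finish.
ST, S20, S25: unused.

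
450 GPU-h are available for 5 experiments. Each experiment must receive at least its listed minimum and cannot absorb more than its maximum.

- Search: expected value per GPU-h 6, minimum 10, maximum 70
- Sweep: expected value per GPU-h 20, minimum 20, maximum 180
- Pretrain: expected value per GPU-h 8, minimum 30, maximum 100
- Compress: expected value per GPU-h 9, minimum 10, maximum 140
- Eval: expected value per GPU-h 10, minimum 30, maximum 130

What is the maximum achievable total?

Meeting every minimum uses 10+20+30+10+30 = 100 GPU-h, leaving 350.
Order the experiments by expected value per GPU-h: Sweep 20 > Eval 10 > Compress 9 > Pretrain 8 > Search 6.
Sweep takes 160 more to reach its cap of 180 — 190 left.
Eval takes 100 more to reach its cap of 130 — 90 left.
Only 90 left; Compress takes them to reach 100.
Total = 6×10 + 20×180 + 8×30 + 9×100 + 10×130 = 6100.

6100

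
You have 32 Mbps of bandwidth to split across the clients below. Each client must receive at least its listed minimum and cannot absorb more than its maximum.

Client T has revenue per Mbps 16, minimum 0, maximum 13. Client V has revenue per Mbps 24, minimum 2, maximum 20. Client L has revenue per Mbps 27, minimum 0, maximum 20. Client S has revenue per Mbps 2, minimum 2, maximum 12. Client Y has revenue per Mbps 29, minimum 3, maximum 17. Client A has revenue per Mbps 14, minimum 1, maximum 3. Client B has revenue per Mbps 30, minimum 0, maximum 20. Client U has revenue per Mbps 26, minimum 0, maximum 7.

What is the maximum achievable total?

869

Meeting every minimum uses 0+2+0+2+3+1+0+0 = 8 Mbps, leaving 24.
Order the clients by revenue per Mbps: Client B 30 > Client Y 29 > Client L 27 > Client U 26 > Client V 24 > Client T 16 > Client A 14 > Client S 2.
Give Client B 20 more to hit its cap of 20 → 4 left.
Only 4 left; Client Y takes them to reach 7.
Total = 24×2 + 2×2 + 29×7 + 14×1 + 30×20 = 869.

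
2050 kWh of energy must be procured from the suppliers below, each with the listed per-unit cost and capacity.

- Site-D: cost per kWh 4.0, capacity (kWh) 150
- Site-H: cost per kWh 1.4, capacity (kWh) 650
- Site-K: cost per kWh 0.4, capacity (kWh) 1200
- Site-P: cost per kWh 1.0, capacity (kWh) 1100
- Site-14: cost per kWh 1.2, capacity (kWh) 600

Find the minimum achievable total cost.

Use suppliers in increasing cost order.
Site-K at 0.4: take all 1200 kWh ; 850 still needed.
Site-P at 1.0: take 850 of its 1100 ; requirement met.
Site-14, Site-H, Site-D: unused.
Cost = 1200×0.4 + 850×1.0 = 1330.

1330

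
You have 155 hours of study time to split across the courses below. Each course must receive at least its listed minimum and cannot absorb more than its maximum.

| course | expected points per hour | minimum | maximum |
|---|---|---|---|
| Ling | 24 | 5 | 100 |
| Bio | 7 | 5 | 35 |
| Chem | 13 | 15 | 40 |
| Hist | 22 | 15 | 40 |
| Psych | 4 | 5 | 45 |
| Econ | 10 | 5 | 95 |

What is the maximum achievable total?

Meeting every minimum uses 5+5+15+15+5+5 = 50 hours, leaving 105.
Rank by expected points per hour: Ling 24 > Hist 22 > Chem 13 > Econ 10 > Bio 7 > Psych 4.
Ling: +95 to 100 (cap) — 10 left.
Hist: +10 (room for 25) → 25. Pool exhausted.
Total = 24×100 + 7×5 + 13×15 + 22×25 + 4×5 + 10×5 = 3250.

3250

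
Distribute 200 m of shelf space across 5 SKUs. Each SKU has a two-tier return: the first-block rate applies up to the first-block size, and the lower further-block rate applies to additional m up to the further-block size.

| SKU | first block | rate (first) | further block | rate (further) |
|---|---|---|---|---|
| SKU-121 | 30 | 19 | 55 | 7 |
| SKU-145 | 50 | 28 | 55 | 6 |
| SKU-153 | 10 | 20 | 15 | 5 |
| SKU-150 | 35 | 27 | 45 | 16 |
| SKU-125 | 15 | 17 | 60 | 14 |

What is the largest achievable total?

Treat each block as its own option and order by rate: SKU-145/T1 28 > SKU-150/T1 27 > SKU-153/T1 20 > SKU-121/T1 19 > SKU-125/T1 17 > SKU-150/T2 16 > SKU-125/T2 14 > SKU-121/T2 7 > SKU-145/T2 6 > SKU-153/T2 5.
Fill SKU-145 T1 block (50 at 28) → 150 left.
SKU-150/T1 (27): +35 → 115 left.
SKU-153 T1 at 20: fill all 10 → 105 left.
SKU-121/T1 (19): +30 → 75 left.
SKU-125 T1 at 17: fill all 15 → 60 left.
SKU-150/T2 (16): +45 → 15 left.
15 remain; put them into SKU-125 T2 at 14.
Total = 28×50 + 27×35 + 20×10 + 19×30 + 17×15 + 16×45 + 14×15 = 4300.

4300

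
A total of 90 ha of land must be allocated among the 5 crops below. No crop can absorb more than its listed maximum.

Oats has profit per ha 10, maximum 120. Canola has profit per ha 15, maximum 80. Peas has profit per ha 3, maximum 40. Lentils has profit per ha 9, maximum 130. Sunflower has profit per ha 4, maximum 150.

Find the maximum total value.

Order the crops by profit per ha: Canola 15 > Oats 10 > Lentils 9 > Sunflower 4 > Peas 3.
Canola takes 80 to reach its cap of 80 ; 10 left.
Only 10 left; Oats takes them to reach 10.
Total = 10×10 + 15×80 = 1300.

1300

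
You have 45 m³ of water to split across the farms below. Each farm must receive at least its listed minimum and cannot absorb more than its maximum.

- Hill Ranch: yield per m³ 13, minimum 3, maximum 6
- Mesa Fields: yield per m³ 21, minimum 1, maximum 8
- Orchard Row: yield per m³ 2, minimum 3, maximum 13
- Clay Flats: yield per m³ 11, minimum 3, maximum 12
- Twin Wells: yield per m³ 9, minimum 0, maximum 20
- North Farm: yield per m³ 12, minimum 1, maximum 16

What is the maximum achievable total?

Meeting every minimum uses 3+1+3+3+0+1 = 11 m³, leaving 34.
Rank by yield per m³: Mesa Fields 21 > Hill Ranch 13 > North Farm 12 > Clay Flats 11 > Twin Wells 9 > Orchard Row 2.
Mesa Fields: +7 to 8 (cap) ; 27 left.
Hill Ranch takes 3 more to reach its cap of 6 ; 24 left.
North Farm takes 15 more to reach its cap of 16 ; 9 left.
Give Clay Flats 9 more to hit its cap of 12 ; 0 left.
Total = 13×6 + 21×8 + 2×3 + 11×12 + 12×16 = 576.

576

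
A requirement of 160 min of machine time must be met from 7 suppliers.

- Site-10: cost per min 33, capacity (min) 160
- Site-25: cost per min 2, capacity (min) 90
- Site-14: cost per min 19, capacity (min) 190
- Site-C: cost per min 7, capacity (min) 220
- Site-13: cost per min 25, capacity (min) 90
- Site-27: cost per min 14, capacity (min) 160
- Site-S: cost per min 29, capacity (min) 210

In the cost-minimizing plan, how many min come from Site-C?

70

Use suppliers in increasing cost order.
Take 90 from Site-25 at 2 ; need 70 more.
Take 70 from Site-C at 7 to finish.
Site-27, Site-14, Site-13, Site-S, Site-10: unused.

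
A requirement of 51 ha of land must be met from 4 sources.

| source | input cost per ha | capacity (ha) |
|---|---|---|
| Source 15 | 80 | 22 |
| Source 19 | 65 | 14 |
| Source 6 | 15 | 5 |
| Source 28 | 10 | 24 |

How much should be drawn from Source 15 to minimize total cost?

8

Fill from the cheapest source first.
Take 24 from Source 28 at 10 ; need 27 more.
Take 5 from Source 6 at 15 ; need 22 more.
Source 19 (65): use full 14 ; 8 ha to go.
Source 15 at 80: take 8 of its 22 ; requirement met.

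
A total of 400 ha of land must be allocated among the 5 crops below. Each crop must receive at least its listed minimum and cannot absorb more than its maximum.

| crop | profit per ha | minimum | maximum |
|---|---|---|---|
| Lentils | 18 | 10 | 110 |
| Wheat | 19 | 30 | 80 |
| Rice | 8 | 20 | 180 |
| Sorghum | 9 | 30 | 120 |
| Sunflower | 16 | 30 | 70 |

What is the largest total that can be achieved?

5860

Meeting every minimum uses 10+30+20+30+30 = 120 ha, leaving 280.
Order the crops by profit per ha: Wheat 19 > Lentils 18 > Sunflower 16 > Sorghum 9 > Rice 8.
Wheat: +50 to 80 (cap) — 230 left.
Lentils takes 100 more to reach its cap of 110 — 130 left.
Sunflower: +40 to 70 (cap) — 90 left.
Sorghum takes 90 more to reach its cap of 120 — 0 left.
Total = 18×110 + 19×80 + 8×20 + 9×120 + 16×70 = 5860.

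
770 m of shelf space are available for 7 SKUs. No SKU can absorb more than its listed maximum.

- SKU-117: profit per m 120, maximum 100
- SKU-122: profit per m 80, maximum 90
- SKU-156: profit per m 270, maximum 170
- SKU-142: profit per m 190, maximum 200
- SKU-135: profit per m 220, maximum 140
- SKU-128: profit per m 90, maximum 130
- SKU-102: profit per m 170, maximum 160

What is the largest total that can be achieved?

153900

Rank by profit per m: SKU-156 270 > SKU-135 220 > SKU-142 190 > SKU-102 170 > SKU-117 120 > SKU-128 90 > SKU-122 80.
SKU-156: +170 to 170 (cap) — 600 left.
SKU-135 takes 140 to reach its cap of 140 — 460 left.
SKU-142: +200 to 200 (cap) — 260 left.
Give SKU-102 160 to hit its cap of 160 — 100 left.
SKU-117 takes 100 to reach its cap of 100 — 0 left.
Total = 120×100 + 270×170 + 190×200 + 220×140 + 170×160 = 153900.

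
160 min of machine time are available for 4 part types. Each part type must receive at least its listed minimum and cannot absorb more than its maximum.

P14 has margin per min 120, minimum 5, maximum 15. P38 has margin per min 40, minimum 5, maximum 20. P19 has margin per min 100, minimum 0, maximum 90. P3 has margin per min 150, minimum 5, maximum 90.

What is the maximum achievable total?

Meeting every minimum uses 5+5+0+5 = 15 min, leaving 145.
Order the part types by margin per min: P3 150 > P14 120 > P19 100 > P38 40.
P3: +85 to 90 (cap) ; 60 left.
P14 takes 10 more to reach its cap of 15 ; 50 left.
P19 has room for 90 more but only 50 remain, so it gets 50.
Total = 120×15 + 40×5 + 100×50 + 150×90 = 20500.

20500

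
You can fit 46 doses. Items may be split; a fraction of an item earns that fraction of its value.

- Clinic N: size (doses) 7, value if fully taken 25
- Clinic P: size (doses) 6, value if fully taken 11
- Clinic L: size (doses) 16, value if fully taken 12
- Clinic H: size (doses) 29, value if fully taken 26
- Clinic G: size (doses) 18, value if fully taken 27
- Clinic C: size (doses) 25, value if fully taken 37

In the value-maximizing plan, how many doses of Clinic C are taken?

Rank by value-to-size ratio: Clinic N 25/7≈3.57, Clinic P 11/6≈1.83, Clinic G 27/18≈1.5, Clinic C 37/25≈1.48, Clinic H 26/29≈0.897, Clinic L 12/16≈0.75.
All 7 doses of Clinic N fit (value 25) — 39 remain.
Take all of Clinic P (6 doses, value 11) — 33 doses left.
All 18 doses of Clinic G fit (value 27) — 15 remain.
15 doses left: a 15/25 share of Clinic C gives 37×15/25 = 22.2.

15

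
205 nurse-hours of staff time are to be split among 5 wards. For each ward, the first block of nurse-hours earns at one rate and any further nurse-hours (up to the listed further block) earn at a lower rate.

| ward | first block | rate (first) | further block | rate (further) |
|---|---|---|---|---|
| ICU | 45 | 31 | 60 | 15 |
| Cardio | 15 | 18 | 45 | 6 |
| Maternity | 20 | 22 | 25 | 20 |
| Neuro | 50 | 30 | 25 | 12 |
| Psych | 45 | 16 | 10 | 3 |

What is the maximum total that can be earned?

4900

Treat each block as its own option and order by rate: ICU/T1 31 > Neuro/T1 30 > Maternity/T1 22 > Maternity/T2 20 > Cardio/T1 18 > Psych/T1 16 > ICU/T2 15 > Neuro/T2 12 > Cardio/T2 6 > Psych/T2 3.
Fill ICU T1 block (45 at 31) — 160 left.
Neuro T1 at 30: fill all 50 — 110 left.
Maternity/T1 (22): +20 — 90 left.
Fill Maternity T2 block (25 at 20) — 65 left.
Cardio/T1 (18): +15 — 50 left.
Fill Psych T1 block (45 at 16) — 5 left.
ICU T2 at 15: only 5 left, fill 5.
Total = 31×45 + 30×50 + 22×20 + 20×25 + 18×15 + 16×45 + 15×5 = 4900.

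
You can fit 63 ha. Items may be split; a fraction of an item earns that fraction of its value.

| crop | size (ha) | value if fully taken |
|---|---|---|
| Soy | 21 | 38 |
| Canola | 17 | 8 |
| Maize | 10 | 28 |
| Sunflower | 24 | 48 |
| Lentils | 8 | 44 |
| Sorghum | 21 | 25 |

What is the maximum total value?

Best value per unit of size first: Lentils 44/8≈5.5, Maize 28/10≈2.8, Sunflower 48/24≈2, Soy 38/21≈1.81, Sorghum 25/21≈1.19, Canola 8/17≈0.471.
Lentils: take in full, 8 ha for value 44 ; 55 left.
Maize: take in full, 10 ha for value 28 ; 45 left.
Take all of Sunflower (24 ha, value 48) ; 21 ha left.
Take all of Soy (21 ha, value 38) ; 0 ha left.
Total value = 158.

158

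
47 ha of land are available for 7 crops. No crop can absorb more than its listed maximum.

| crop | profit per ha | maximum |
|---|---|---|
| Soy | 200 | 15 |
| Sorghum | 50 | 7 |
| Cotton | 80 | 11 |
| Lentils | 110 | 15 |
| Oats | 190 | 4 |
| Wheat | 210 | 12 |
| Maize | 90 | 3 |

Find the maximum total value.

8020

Order the crops by profit per ha: Wheat 210 > Soy 200 > Oats 190 > Lentils 110 > Maize 90 > Cotton 80 > Sorghum 50.
Wheat: +12 to 12 (cap) → 35 left.
Soy: +15 to 15 (cap) → 20 left.
Give Oats 4 to hit its cap of 4 → 16 left.
Lentils takes 15 to reach its cap of 15 → 1 left.
Maize has room for 3 but only 1 remain, so it gets 1.
Total = 200×15 + 110×15 + 190×4 + 210×12 + 90×1 = 8020.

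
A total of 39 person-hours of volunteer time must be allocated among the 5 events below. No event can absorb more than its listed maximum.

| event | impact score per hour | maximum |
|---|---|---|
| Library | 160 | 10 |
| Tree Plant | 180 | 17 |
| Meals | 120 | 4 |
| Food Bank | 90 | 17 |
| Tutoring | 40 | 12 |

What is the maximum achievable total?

5860

Rank by impact score per hour: Tree Plant 180 > Library 160 > Meals 120 > Food Bank 90 > Tutoring 40.
Give Tree Plant 17 to hit its cap of 17 ; 22 left.
Library: +10 to 10 (cap) ; 12 left.
Meals: +4 to 4 (cap) ; 8 left.
Food Bank: +8 (room for 17) → 8. Pool exhausted.
Total = 160×10 + 180×17 + 120×4 + 90×8 = 5860.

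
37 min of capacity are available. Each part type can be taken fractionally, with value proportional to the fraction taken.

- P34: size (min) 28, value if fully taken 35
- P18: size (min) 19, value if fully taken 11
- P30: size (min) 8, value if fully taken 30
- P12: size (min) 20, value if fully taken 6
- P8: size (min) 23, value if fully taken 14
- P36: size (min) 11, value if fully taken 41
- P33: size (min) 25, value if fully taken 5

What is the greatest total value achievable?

93.5

Rank by value-to-size ratio: P30 30/8≈3.75, P36 41/11≈3.73, P34 35/28≈1.25, P8 14/23≈0.609, P18 11/19≈0.579, P12 6/20≈0.3, P33 5/25≈0.2.
P30: take in full, 8 min for value 30 — 29 left.
Take all of P36 (11 min, value 41) — 18 min left.
18 min left: a 18/28 share of P34 gives 35×18/28 = 22.5.
Total value = 93.5.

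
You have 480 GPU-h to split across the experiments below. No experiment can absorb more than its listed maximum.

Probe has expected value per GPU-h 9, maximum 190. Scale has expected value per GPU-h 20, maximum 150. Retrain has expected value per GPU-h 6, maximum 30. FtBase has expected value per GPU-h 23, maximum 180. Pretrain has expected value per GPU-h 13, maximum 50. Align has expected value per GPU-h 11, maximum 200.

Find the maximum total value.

Order the experiments by expected value per GPU-h: FtBase 23 > Scale 20 > Pretrain 13 > Align 11 > Probe 9 > Retrain 6.
FtBase takes 180 to reach its cap of 180 — 300 left.
Scale takes 150 to reach its cap of 150 — 150 left.
Pretrain takes 50 to reach its cap of 50 — 100 left.
Only 100 left; Align takes them to reach 100.
Total = 20×150 + 23×180 + 13×50 + 11×100 = 8890.

8890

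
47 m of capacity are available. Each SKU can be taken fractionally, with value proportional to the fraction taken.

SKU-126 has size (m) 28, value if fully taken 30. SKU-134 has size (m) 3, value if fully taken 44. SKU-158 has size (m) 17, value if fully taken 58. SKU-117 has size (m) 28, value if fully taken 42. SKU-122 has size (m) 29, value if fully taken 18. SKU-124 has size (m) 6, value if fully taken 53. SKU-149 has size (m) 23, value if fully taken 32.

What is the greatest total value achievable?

Best value per unit of size first: SKU-134 44/3≈14.7, SKU-124 53/6≈8.83, SKU-158 58/17≈3.41, SKU-117 42/28≈1.5, SKU-149 32/23≈1.39, SKU-126 30/28≈1.07, SKU-122 18/29≈0.621.
Take all of SKU-134 (3 m, value 44) ; 44 m left.
SKU-124: take in full, 6 m for value 53 ; 38 left.
All 17 m of SKU-158 fit (value 58) ; 21 remain.
Only 21 m remain; take 21/28 of SKU-117 for value 42×21/28 = 31.5.
Total value = 186.5.

186.5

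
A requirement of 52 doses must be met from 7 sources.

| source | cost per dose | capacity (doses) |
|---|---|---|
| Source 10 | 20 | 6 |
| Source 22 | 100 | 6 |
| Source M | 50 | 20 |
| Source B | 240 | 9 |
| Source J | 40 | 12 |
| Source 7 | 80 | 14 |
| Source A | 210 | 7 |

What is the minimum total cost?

Fill from the cheapest source first.
Take 6 from Source 10 at 20 → need 46 more.
Source J at 40: take all 12 doses → 34 still needed.
Take 20 from Source M at 50 → need 14 more.
Source 7 (80): use full 14 → 0 doses to go.
Source 22, Source A, Source B: unused.
Cost = 6×20 + 12×40 + 20×50 + 14×80 = 2720.

2720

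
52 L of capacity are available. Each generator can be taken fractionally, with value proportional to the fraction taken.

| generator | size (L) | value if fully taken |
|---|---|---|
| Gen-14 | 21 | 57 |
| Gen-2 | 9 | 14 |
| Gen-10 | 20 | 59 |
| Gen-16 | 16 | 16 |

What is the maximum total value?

Best value per unit of size first: Gen-10 59/20≈2.95, Gen-14 57/21≈2.71, Gen-2 14/9≈1.56, Gen-16 16/16≈1.
Gen-10: take in full, 20 L for value 59 — 32 left.
Gen-14: take in full, 21 L for value 57 — 11 left.
All 9 L of Gen-2 fit (value 14) — 2 remain.
Only 2 L remain; take 2/16 of Gen-16 for value 16×2/16 = 2.
Total value = 132.

132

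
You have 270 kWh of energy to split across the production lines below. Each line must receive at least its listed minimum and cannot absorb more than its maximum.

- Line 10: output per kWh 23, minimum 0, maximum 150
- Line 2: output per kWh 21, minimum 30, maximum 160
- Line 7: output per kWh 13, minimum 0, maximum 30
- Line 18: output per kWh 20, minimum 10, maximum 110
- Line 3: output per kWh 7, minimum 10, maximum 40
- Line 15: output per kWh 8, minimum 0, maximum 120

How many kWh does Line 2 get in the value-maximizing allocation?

Meeting every minimum uses 0+30+0+10+10+0 = 50 kWh, leaving 220.
Order the production lines by output per kWh: Line 10 23 > Line 2 21 > Line 18 20 > Line 7 13 > Line 15 8 > Line 3 7.
Line 10 takes 150 more to reach its cap of 150 → 70 left.
Line 2: +70 (room for 130) → 100. Pool exhausted.

100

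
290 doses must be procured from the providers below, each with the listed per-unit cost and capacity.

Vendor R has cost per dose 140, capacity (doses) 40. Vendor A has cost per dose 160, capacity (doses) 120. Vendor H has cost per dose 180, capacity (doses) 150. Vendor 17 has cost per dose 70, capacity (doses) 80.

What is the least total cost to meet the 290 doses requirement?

39400

Fill from the cheapest provider first.
Vendor 17 (70): use full 80 ; 210 doses to go.
Vendor R (140): use full 40 ; 170 doses to go.
Vendor A at 160: take all 120 doses ; 50 still needed.
Vendor H at 180: take 50 of its 150 ; requirement met.
Cost = 80×70 + 40×140 + 120×160 + 50×180 = 39400.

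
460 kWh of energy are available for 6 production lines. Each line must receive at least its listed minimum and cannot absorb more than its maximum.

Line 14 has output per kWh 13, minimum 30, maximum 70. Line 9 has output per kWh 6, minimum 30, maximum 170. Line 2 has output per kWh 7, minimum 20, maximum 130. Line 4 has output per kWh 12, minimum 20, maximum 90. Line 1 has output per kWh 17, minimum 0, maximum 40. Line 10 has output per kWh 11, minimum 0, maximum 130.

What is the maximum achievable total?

Meeting every minimum uses 30+30+20+20+0+0 = 100 kWh, leaving 360.
Order the production lines by output per kWh: Line 1 17 > Line 14 13 > Line 4 12 > Line 10 11 > Line 2 7 > Line 9 6.
Line 1: +40 to 40 (cap) ; 320 left.
Line 14: +40 to 70 (cap) ; 280 left.
Line 4: +70 to 90 (cap) ; 210 left.
Give Line 10 130 more to hit its cap of 130 ; 80 left.
Line 2: +80 (room for 110) → 100. Pool exhausted.
Total = 13×70 + 6×30 + 7×100 + 12×90 + 17×40 + 11×130 = 4980.

4980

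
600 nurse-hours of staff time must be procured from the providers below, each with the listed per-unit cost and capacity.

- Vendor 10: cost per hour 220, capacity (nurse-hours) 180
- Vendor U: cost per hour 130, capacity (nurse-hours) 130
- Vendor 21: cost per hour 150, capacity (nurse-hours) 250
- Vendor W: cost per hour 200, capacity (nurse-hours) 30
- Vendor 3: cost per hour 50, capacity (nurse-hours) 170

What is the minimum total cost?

Fill from the cheapest provider first.
Vendor 3 (50): use full 170 ; 430 nurse-hours to go.
Vendor U (130): use full 130 ; 300 nurse-hours to go.
Vendor 21 at 150: take all 250 nurse-hours ; 50 still needed.
Take 30 from Vendor W at 200 ; need 20 more.
Take 20 from Vendor 10 at 220 to finish.
Cost = 170×50 + 130×130 + 250×150 + 30×200 + 20×220 = 73300.

73300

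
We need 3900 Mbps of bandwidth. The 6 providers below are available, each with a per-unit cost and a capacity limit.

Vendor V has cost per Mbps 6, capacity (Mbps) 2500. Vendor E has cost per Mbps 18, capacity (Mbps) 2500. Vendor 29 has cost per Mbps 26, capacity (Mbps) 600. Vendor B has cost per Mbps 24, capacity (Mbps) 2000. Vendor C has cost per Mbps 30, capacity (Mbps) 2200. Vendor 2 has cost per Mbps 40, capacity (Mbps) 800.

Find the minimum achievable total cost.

40200

Fill from the cheapest provider first.
Vendor V at 6: take all 2500 Mbps ; 1400 still needed.
Vendor E (18): take the remaining 1400 ; done.
Vendor B, Vendor 29, Vendor C, Vendor 2: unused.
Cost = 2500×6 + 1400×18 = 40200.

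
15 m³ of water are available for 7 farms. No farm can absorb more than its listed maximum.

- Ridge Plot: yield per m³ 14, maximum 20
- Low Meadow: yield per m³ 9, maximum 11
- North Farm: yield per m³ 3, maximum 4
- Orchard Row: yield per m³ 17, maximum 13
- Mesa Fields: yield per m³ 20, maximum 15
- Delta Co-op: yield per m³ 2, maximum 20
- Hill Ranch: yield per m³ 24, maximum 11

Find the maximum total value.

Order the farms by yield per m³: Hill Ranch 24 > Mesa Fields 20 > Orchard Row 17 > Ridge Plot 14 > Low Meadow 9 > North Farm 3 > Delta Co-op 2.
Give Hill Ranch 11 to hit its cap of 11 — 4 left.
Only 4 left; Mesa Fields takes them to reach 4.
Total = 20×4 + 24×11 = 344.

344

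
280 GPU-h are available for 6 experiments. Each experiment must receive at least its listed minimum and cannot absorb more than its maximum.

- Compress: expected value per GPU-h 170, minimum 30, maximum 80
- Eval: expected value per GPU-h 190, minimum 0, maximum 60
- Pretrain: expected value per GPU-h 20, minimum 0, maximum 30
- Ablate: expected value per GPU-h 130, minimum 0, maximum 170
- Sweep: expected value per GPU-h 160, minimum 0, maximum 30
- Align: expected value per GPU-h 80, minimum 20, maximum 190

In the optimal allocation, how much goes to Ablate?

90

Meeting every minimum uses 30+0+0+0+0+20 = 50 GPU-h, leaving 230.
Order the experiments by expected value per GPU-h: Eval 190 > Compress 170 > Sweep 160 > Ablate 130 > Align 80 > Pretrain 20.
Give Eval 60 more to hit its cap of 60 — 170 left.
Give Compress 50 more to hit its cap of 80 — 120 left.
Sweep: +30 to 30 (cap) — 90 left.
Only 90 left; Ablate takes them to reach 90.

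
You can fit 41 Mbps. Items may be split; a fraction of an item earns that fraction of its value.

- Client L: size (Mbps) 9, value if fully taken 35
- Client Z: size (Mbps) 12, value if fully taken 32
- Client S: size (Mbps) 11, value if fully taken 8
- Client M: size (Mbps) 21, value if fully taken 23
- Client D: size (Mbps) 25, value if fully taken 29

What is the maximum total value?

Best value per unit of size first: Client L 35/9≈3.89, Client Z 32/12≈2.67, Client D 29/25≈1.16, Client M 23/21≈1.1, Client S 8/11≈0.727.
Take all of Client L (9 Mbps, value 35) ; 32 Mbps left.
All 12 Mbps of Client Z fit (value 32) ; 20 remain.
Fill the last 20 Mbps with part of Client D: 20/25 of it earns 23.2.
Total value = 90.2.

90.2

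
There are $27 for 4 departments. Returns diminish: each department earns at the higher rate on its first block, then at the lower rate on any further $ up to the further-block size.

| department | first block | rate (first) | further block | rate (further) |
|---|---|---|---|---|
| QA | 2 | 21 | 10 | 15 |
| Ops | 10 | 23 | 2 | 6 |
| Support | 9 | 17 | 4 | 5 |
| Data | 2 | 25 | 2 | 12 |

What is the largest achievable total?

Rank every tier by rate: Data/T1 25 > Ops/T1 23 > QA/T1 21 > Support/T1 17 > QA/T2 15 > Data/T2 12 > Ops/T2 6 > Support/T2 5.
Data T1 at 25: fill all 2 — 25 left.
Fill Ops T1 block (10 at 23) — 15 left.
QA/T1 (21): +2 — 13 left.
Support T1 at 17: fill all 9 — 4 left.
QA/T2: +4 of 10 at 15; pool empty.
Total = 25×2 + 23×10 + 21×2 + 17×9 + 15×4 = 535.

535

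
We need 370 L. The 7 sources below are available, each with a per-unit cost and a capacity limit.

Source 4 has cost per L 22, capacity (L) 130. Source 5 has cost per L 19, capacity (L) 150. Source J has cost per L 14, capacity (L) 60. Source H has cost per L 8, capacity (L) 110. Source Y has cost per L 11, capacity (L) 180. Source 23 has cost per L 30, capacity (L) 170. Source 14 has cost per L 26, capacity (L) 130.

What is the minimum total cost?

4080

Fill from the cheapest source first.
Source H at 8: take all 110 L ; 260 still needed.
Source Y at 11: take all 180 L ; 80 still needed.
Source J (14): use full 60 ; 20 L to go.
Take 20 from Source 5 at 19 to finish.
Source 4, Source 14, Source 23: unused.
Cost = 110×8 + 180×11 + 60×14 + 20×19 = 4080.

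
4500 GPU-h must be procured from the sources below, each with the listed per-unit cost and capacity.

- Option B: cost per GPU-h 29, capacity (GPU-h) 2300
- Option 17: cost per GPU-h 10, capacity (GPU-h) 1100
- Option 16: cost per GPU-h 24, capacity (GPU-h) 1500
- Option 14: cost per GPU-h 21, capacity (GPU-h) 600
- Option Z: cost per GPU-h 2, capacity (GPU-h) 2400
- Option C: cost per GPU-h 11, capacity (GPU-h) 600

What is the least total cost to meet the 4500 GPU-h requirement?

30800

Cheapest first:
Take 2400 from Option Z at 2 ; need 2100 more.
Option 17 (10): use full 1100 ; 1000 GPU-h to go.
Option C at 11: take all 600 GPU-h ; 400 still needed.
Take 400 from Option 14 at 21 to finish.
Option 16, Option B: unused.
Cost = 2400×2 + 1100×10 + 600×11 + 400×21 = 30800.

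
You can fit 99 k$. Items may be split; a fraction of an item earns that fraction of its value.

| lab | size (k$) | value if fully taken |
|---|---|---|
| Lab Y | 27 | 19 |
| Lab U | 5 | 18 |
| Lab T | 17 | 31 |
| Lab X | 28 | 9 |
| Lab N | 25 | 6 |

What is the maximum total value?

Rank by value-to-size ratio: Lab U 18/5≈3.6, Lab T 31/17≈1.82, Lab Y 19/27≈0.704, Lab X 9/28≈0.321, Lab N 6/25≈0.24.
Take all of Lab U (5 k$, value 18) → 94 k$ left.
Lab T: take in full, 17 k$ for value 31 → 77 left.
Take all of Lab Y (27 k$, value 19) → 50 k$ left.
Take all of Lab X (28 k$, value 9) → 22 k$ left.
Only 22 k$ remain; take 22/25 of Lab N for value 6×22/25 = 5.28.
Total value = 82.28.

82.28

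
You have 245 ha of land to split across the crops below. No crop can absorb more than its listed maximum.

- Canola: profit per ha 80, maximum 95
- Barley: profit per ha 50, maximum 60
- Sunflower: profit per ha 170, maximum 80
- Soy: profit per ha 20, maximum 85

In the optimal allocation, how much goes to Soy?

10

Rank by profit per ha: Sunflower 170 > Canola 80 > Barley 50 > Soy 20.
Sunflower takes 80 to reach its cap of 80 ; 165 left.
Give Canola 95 to hit its cap of 95 ; 70 left.
Give Barley 60 to hit its cap of 60 ; 10 left.
Only 10 left; Soy takes them to reach 10.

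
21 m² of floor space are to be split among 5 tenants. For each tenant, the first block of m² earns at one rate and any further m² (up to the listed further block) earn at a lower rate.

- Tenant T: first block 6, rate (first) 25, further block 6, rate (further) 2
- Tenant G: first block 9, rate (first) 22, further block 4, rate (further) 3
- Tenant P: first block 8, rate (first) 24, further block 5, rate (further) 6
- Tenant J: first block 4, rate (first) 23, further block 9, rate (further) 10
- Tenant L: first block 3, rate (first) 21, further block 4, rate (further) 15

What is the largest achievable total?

Order all 10 blocks by rate: Tenant T/T1 25 > Tenant P/T1 24 > Tenant J/T1 23 > Tenant G/T1 22 > Tenant L/T1 21 > Tenant L/T2 15 > Tenant J/T2 10 > Tenant P/T2 6 > Tenant G/T2 3 > Tenant T/T2 2.
Tenant T T1 at 25: fill all 6 — 15 left.
Tenant P/T1 (24): +8 — 7 left.
Tenant J/T1 (23): +4 — 3 left.
Tenant G T1 at 22: only 3 left, fill 3.
Total = 25×6 + 24×8 + 23×4 + 22×3 = 500.

500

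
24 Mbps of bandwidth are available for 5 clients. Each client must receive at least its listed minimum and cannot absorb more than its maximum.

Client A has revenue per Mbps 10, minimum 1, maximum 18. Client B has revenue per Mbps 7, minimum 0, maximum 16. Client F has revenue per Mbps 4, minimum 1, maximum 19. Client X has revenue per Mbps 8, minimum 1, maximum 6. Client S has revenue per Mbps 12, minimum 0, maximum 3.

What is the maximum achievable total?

Meeting every minimum uses 1+0+1+1+0 = 3 Mbps, leaving 21.
Order the clients by revenue per Mbps: Client S 12 > Client A 10 > Client X 8 > Client B 7 > Client F 4.
Client S: +3 to 3 (cap) ; 18 left.
Give Client A 17 more to hit its cap of 18 ; 1 left.
Client X: +1 (room for 5) → 2. Pool exhausted.
Total = 10×18 + 4×1 + 8×2 + 12×3 = 236.

236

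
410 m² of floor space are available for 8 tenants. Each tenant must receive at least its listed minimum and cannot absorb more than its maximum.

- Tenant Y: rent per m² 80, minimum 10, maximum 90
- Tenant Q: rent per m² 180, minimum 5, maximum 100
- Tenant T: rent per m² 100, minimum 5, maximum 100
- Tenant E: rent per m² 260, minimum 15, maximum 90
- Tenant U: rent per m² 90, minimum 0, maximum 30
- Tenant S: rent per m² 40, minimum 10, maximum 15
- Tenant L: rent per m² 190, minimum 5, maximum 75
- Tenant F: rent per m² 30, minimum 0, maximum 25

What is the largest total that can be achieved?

Meeting every minimum uses 10+5+5+15+0+10+5+0 = 50 m², leaving 360.
Order the tenants by rent per m²: Tenant E 260 > Tenant L 190 > Tenant Q 180 > Tenant T 100 > Tenant U 90 > Tenant Y 80 > Tenant S 40 > Tenant F 30.
Give Tenant E 75 more to hit its cap of 90 — 285 left.
Tenant L: +70 to 75 (cap) — 215 left.
Tenant Q: +95 to 100 (cap) — 120 left.
Give Tenant T 95 more to hit its cap of 100 — 25 left.
Tenant U has room for 30 more but only 25 remain, so it gets 25.
Total = 80×10 + 180×100 + 100×100 + 260×90 + 90×25 + 40×10 + 190×75 = 69100.

69100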